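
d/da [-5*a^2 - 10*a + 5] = -10*a - 10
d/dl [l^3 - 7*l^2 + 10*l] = 3*l^2 - 14*l + 10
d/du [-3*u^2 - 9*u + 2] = -6*u - 9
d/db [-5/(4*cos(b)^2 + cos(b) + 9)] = -5*(8*cos(b) + 1)*sin(b)/(4*cos(b)^2 + cos(b) + 9)^2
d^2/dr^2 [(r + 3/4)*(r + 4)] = 2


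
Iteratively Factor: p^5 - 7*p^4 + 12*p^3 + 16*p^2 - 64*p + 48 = (p - 2)*(p^4 - 5*p^3 + 2*p^2 + 20*p - 24) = (p - 2)^2*(p^3 - 3*p^2 - 4*p + 12) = (p - 2)^3*(p^2 - p - 6) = (p - 3)*(p - 2)^3*(p + 2)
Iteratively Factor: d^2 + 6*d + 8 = (d + 4)*(d + 2)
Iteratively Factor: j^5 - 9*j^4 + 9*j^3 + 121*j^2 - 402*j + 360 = (j + 4)*(j^4 - 13*j^3 + 61*j^2 - 123*j + 90) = (j - 3)*(j + 4)*(j^3 - 10*j^2 + 31*j - 30) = (j - 3)^2*(j + 4)*(j^2 - 7*j + 10) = (j - 5)*(j - 3)^2*(j + 4)*(j - 2)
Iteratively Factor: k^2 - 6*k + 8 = (k - 2)*(k - 4)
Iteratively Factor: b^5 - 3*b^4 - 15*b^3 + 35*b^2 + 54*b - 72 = (b + 3)*(b^4 - 6*b^3 + 3*b^2 + 26*b - 24) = (b - 3)*(b + 3)*(b^3 - 3*b^2 - 6*b + 8) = (b - 3)*(b - 1)*(b + 3)*(b^2 - 2*b - 8) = (b - 3)*(b - 1)*(b + 2)*(b + 3)*(b - 4)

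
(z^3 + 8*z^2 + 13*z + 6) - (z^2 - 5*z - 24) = z^3 + 7*z^2 + 18*z + 30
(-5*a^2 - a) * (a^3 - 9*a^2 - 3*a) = -5*a^5 + 44*a^4 + 24*a^3 + 3*a^2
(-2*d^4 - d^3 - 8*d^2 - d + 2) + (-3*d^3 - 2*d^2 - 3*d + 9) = -2*d^4 - 4*d^3 - 10*d^2 - 4*d + 11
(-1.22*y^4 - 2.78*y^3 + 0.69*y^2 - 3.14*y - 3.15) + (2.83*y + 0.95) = -1.22*y^4 - 2.78*y^3 + 0.69*y^2 - 0.31*y - 2.2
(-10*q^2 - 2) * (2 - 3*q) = 30*q^3 - 20*q^2 + 6*q - 4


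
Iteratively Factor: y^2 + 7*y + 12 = (y + 3)*(y + 4)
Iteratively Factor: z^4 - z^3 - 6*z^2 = (z)*(z^3 - z^2 - 6*z) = z^2*(z^2 - z - 6) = z^2*(z - 3)*(z + 2)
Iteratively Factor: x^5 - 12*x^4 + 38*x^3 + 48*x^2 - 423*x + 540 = (x - 3)*(x^4 - 9*x^3 + 11*x^2 + 81*x - 180) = (x - 5)*(x - 3)*(x^3 - 4*x^2 - 9*x + 36) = (x - 5)*(x - 3)^2*(x^2 - x - 12) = (x - 5)*(x - 4)*(x - 3)^2*(x + 3)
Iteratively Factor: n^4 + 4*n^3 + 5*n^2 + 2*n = (n + 2)*(n^3 + 2*n^2 + n) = n*(n + 2)*(n^2 + 2*n + 1) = n*(n + 1)*(n + 2)*(n + 1)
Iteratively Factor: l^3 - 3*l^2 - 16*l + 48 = (l + 4)*(l^2 - 7*l + 12) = (l - 4)*(l + 4)*(l - 3)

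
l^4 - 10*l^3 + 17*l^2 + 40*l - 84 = (l - 7)*(l - 3)*(l - 2)*(l + 2)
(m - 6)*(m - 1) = m^2 - 7*m + 6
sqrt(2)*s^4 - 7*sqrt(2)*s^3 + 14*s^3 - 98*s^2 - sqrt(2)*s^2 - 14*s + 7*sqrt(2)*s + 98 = (s - 7)*(s - 1)*(s + 7*sqrt(2))*(sqrt(2)*s + sqrt(2))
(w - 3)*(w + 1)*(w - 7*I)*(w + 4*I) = w^4 - 2*w^3 - 3*I*w^3 + 25*w^2 + 6*I*w^2 - 56*w + 9*I*w - 84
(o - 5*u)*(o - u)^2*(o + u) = o^4 - 6*o^3*u + 4*o^2*u^2 + 6*o*u^3 - 5*u^4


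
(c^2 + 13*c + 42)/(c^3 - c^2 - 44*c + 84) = (c + 6)/(c^2 - 8*c + 12)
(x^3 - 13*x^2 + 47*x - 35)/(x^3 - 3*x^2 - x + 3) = (x^2 - 12*x + 35)/(x^2 - 2*x - 3)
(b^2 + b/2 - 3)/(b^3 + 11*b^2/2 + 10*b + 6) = (2*b - 3)/(2*b^2 + 7*b + 6)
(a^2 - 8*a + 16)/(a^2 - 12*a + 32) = (a - 4)/(a - 8)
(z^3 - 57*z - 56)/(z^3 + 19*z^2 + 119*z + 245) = (z^2 - 7*z - 8)/(z^2 + 12*z + 35)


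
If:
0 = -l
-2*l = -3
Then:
No Solution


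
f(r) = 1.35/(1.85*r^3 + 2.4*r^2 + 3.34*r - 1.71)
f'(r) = 1.35*(-5.55*r^2 - 4.8*r - 3.34)/(1.85*r^3 + 2.4*r^2 + 3.34*r - 1.71)^2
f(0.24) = -1.81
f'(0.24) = -11.72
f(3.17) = 0.01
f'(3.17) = -0.01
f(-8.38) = -0.00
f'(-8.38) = -0.00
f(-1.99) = -0.10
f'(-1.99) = -0.12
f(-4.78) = -0.01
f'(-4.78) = -0.01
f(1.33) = 0.12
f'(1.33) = -0.21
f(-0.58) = -0.42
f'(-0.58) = -0.32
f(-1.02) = -0.29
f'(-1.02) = -0.27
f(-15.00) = -0.00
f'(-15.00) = -0.00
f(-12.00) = -0.00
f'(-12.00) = -0.00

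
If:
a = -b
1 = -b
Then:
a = 1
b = -1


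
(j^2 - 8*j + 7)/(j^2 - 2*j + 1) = (j - 7)/(j - 1)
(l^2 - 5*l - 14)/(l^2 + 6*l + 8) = (l - 7)/(l + 4)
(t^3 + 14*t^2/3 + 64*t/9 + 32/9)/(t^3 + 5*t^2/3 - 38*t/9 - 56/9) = (3*t^2 + 10*t + 8)/(3*t^2 + t - 14)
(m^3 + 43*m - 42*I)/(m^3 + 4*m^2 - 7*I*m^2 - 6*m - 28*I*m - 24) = (m + 7*I)/(m + 4)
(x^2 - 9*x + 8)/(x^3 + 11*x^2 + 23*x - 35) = (x - 8)/(x^2 + 12*x + 35)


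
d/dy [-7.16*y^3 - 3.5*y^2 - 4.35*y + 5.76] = -21.48*y^2 - 7.0*y - 4.35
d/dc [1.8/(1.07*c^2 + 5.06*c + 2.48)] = (-3.852*c - 9.108)/(1.07*c^2 + 5.06*c + 2.48)^2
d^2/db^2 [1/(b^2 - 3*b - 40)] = 2*(b^2 - 3*b - (2*b - 3)^2 - 40)/(-b^2 + 3*b + 40)^3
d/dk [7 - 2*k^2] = -4*k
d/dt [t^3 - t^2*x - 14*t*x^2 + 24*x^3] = 3*t^2 - 2*t*x - 14*x^2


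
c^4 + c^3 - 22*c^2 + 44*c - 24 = (c - 2)^2*(c - 1)*(c + 6)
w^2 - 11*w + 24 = (w - 8)*(w - 3)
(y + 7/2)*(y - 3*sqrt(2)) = y^2 - 3*sqrt(2)*y + 7*y/2 - 21*sqrt(2)/2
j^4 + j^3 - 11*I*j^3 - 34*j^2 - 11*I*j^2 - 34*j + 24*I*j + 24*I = (j + 1)*(j - 6*I)*(j - 4*I)*(j - I)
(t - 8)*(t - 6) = t^2 - 14*t + 48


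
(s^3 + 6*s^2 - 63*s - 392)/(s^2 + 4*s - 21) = (s^2 - s - 56)/(s - 3)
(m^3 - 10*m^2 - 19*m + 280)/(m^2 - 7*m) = m - 3 - 40/m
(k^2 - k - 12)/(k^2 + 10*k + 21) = (k - 4)/(k + 7)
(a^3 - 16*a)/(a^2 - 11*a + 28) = a*(a + 4)/(a - 7)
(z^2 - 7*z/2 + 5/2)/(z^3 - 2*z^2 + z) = (z - 5/2)/(z*(z - 1))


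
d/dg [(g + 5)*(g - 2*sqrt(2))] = 2*g - 2*sqrt(2) + 5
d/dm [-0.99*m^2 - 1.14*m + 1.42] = -1.98*m - 1.14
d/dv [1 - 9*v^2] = -18*v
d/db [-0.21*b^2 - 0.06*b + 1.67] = -0.42*b - 0.06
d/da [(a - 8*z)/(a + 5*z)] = 13*z/(a + 5*z)^2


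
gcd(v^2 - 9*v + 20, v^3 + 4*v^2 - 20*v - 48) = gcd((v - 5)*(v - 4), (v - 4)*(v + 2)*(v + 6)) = v - 4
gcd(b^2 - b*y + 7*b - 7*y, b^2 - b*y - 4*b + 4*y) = -b + y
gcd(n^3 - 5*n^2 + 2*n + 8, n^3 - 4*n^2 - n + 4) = n^2 - 3*n - 4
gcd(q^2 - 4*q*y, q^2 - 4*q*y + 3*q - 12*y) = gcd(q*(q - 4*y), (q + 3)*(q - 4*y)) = -q + 4*y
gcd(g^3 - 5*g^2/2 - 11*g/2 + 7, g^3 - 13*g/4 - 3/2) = 1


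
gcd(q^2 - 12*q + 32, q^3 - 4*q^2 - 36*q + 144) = q - 4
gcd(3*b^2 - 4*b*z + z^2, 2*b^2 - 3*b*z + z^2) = -b + z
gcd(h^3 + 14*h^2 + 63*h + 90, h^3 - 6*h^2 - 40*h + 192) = h + 6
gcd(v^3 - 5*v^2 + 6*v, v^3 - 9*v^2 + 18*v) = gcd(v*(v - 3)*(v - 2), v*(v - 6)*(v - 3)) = v^2 - 3*v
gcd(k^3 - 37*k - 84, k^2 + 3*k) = k + 3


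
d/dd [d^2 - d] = 2*d - 1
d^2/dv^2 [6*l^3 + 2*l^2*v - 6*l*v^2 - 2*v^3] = -12*l - 12*v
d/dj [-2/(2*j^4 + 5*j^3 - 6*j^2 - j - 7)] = 2*(8*j^3 + 15*j^2 - 12*j - 1)/(-2*j^4 - 5*j^3 + 6*j^2 + j + 7)^2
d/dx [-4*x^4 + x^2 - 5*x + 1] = -16*x^3 + 2*x - 5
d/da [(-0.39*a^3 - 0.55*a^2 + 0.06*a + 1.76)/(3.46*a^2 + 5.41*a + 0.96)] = (-1.3494*a^4 - 4.2198*a^3 - 4.3063*a^2 - 13.2352*a - 9.464)/(11.9716*a^4 + 37.4372*a^3 + 35.9113*a^2 + 10.3872*a + 0.9216)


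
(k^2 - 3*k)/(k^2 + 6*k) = (k - 3)/(k + 6)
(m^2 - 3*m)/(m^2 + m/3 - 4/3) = 3*m*(m - 3)/(3*m^2 + m - 4)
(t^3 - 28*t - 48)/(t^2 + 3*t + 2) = (t^2 - 2*t - 24)/(t + 1)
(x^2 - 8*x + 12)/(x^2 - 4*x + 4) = (x - 6)/(x - 2)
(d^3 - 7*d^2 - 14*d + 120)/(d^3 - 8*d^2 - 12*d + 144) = (d - 5)/(d - 6)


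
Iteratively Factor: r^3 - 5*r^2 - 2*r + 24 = (r - 4)*(r^2 - r - 6) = (r - 4)*(r - 3)*(r + 2)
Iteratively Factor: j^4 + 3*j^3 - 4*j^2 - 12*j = (j + 2)*(j^3 + j^2 - 6*j) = (j - 2)*(j + 2)*(j^2 + 3*j) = (j - 2)*(j + 2)*(j + 3)*(j)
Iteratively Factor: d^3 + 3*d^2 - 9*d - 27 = (d + 3)*(d^2 - 9) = (d - 3)*(d + 3)*(d + 3)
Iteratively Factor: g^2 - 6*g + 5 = (g - 5)*(g - 1)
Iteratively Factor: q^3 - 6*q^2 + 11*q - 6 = (q - 2)*(q^2 - 4*q + 3) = (q - 2)*(q - 1)*(q - 3)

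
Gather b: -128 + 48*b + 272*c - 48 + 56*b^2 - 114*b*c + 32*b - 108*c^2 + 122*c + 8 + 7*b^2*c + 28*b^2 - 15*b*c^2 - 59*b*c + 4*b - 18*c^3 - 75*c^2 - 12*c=b^2*(7*c + 84) + b*(-15*c^2 - 173*c + 84) - 18*c^3 - 183*c^2 + 382*c - 168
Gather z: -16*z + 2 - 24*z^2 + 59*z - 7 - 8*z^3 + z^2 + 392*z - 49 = -8*z^3 - 23*z^2 + 435*z - 54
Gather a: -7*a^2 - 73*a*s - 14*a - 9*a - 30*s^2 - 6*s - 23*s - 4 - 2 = -7*a^2 + a*(-73*s - 23) - 30*s^2 - 29*s - 6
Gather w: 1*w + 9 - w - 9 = 0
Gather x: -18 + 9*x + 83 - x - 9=8*x + 56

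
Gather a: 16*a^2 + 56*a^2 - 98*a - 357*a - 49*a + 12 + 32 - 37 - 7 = 72*a^2 - 504*a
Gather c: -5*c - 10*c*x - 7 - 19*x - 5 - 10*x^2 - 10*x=c*(-10*x - 5) - 10*x^2 - 29*x - 12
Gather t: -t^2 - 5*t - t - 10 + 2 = -t^2 - 6*t - 8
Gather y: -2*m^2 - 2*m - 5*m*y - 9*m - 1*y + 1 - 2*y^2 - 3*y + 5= -2*m^2 - 11*m - 2*y^2 + y*(-5*m - 4) + 6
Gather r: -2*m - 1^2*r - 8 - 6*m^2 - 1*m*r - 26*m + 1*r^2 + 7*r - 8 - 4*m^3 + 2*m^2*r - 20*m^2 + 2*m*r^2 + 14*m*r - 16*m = -4*m^3 - 26*m^2 - 44*m + r^2*(2*m + 1) + r*(2*m^2 + 13*m + 6) - 16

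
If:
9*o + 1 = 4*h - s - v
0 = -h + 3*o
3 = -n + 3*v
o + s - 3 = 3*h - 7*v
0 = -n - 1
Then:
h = 0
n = -1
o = 0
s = -5/3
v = 2/3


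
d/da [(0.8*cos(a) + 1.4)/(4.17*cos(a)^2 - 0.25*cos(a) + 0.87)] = (3.336*cos(a)^2 + 11.676*cos(a) - 1.046)*sin(a)/(17.3889*cos(a)^4 - 2.085*cos(a)^3 + 7.3183*cos(a)^2 - 0.435*cos(a) + 0.7569)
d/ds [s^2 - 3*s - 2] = 2*s - 3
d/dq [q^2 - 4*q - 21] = 2*q - 4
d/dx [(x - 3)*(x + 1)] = 2*x - 2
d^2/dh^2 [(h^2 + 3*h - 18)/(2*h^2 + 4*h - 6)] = (h^3 - 45*h^2 - 81*h - 99)/(h^6 + 6*h^5 + 3*h^4 - 28*h^3 - 9*h^2 + 54*h - 27)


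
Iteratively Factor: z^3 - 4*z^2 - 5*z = (z + 1)*(z^2 - 5*z) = (z - 5)*(z + 1)*(z)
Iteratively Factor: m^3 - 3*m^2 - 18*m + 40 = (m - 5)*(m^2 + 2*m - 8) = (m - 5)*(m - 2)*(m + 4)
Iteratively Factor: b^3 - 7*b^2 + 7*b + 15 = (b - 3)*(b^2 - 4*b - 5) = (b - 5)*(b - 3)*(b + 1)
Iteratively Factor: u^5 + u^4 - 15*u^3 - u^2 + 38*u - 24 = (u - 1)*(u^4 + 2*u^3 - 13*u^2 - 14*u + 24) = (u - 1)*(u + 2)*(u^3 - 13*u + 12) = (u - 1)^2*(u + 2)*(u^2 + u - 12) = (u - 1)^2*(u + 2)*(u + 4)*(u - 3)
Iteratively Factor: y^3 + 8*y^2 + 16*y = (y + 4)*(y^2 + 4*y) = y*(y + 4)*(y + 4)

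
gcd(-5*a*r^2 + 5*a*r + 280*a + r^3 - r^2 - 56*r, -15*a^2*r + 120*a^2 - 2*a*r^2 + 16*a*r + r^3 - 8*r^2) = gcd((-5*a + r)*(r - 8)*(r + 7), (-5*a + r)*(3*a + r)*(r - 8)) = -5*a*r + 40*a + r^2 - 8*r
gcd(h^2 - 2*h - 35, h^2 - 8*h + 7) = h - 7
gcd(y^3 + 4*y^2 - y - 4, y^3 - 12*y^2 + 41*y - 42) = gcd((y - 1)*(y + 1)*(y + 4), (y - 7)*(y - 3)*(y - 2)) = 1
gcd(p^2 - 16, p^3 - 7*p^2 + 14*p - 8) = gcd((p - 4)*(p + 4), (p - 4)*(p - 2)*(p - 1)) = p - 4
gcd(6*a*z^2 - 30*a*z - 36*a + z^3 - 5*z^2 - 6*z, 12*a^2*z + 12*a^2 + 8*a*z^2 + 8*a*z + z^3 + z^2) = 6*a*z + 6*a + z^2 + z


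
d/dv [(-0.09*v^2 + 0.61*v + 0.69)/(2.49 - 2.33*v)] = (0.2097*v^2 - 0.4482*v + 3.1266)/(5.4289*v^2 - 11.6034*v + 6.2001)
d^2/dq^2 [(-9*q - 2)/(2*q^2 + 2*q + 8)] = (-(2*q + 1)^2*(9*q + 2) + (27*q + 11)*(q^2 + q + 4))/(q^2 + q + 4)^3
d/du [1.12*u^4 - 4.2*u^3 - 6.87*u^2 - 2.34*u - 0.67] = 4.48*u^3 - 12.6*u^2 - 13.74*u - 2.34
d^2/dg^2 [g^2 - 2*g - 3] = 2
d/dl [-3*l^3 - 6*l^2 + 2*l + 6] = -9*l^2 - 12*l + 2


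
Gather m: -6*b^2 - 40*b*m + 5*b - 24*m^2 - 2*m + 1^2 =-6*b^2 + 5*b - 24*m^2 + m*(-40*b - 2) + 1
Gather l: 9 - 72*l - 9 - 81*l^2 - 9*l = -81*l^2 - 81*l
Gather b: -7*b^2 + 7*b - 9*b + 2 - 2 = -7*b^2 - 2*b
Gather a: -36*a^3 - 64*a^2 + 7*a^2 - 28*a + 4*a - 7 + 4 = -36*a^3 - 57*a^2 - 24*a - 3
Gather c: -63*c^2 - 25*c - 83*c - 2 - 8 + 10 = -63*c^2 - 108*c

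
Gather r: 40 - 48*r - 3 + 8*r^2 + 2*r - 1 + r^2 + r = 9*r^2 - 45*r + 36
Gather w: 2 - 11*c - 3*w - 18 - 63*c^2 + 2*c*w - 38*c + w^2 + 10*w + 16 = -63*c^2 - 49*c + w^2 + w*(2*c + 7)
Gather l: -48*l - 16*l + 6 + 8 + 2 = 16 - 64*l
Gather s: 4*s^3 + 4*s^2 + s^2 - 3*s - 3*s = 4*s^3 + 5*s^2 - 6*s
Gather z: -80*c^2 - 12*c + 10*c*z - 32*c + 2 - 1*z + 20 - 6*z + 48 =-80*c^2 - 44*c + z*(10*c - 7) + 70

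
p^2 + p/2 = p*(p + 1/2)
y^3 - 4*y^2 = y^2*(y - 4)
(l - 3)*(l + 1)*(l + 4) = l^3 + 2*l^2 - 11*l - 12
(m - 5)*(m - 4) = m^2 - 9*m + 20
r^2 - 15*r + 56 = (r - 8)*(r - 7)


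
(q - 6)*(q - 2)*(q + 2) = q^3 - 6*q^2 - 4*q + 24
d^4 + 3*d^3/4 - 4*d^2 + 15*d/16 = d*(d - 3/2)*(d - 1/4)*(d + 5/2)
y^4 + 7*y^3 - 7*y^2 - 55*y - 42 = (y - 3)*(y + 1)*(y + 2)*(y + 7)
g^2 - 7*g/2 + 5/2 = (g - 5/2)*(g - 1)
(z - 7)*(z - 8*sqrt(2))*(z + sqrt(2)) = z^3 - 7*sqrt(2)*z^2 - 7*z^2 - 16*z + 49*sqrt(2)*z + 112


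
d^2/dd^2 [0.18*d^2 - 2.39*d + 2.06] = 0.360000000000000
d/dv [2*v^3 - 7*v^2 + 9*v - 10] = 6*v^2 - 14*v + 9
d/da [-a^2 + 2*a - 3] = 2 - 2*a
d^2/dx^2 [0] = 0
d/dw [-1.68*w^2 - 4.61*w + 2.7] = -3.36*w - 4.61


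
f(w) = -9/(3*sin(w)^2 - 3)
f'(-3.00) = 0.87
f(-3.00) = 3.06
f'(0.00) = 0.00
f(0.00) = 3.00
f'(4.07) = 22.34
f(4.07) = 8.36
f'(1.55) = 667100.62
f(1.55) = 6937.62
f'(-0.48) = -3.97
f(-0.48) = 3.81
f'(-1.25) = -181.61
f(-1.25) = 30.17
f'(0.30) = 2.03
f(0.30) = 3.29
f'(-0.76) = -10.85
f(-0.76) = 5.71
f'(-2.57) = 5.46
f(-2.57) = 4.24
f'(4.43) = 266.33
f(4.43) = 38.64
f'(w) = 54*sin(w)*cos(w)/(3*sin(w)^2 - 3)^2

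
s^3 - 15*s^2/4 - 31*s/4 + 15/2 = (s - 5)*(s - 3/4)*(s + 2)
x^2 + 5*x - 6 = (x - 1)*(x + 6)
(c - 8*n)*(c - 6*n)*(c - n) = c^3 - 15*c^2*n + 62*c*n^2 - 48*n^3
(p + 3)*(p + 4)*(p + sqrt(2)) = p^3 + sqrt(2)*p^2 + 7*p^2 + 7*sqrt(2)*p + 12*p + 12*sqrt(2)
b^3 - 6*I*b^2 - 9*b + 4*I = (b - 4*I)*(b - I)^2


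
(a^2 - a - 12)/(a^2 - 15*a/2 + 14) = 2*(a + 3)/(2*a - 7)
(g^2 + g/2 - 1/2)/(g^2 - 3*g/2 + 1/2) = (g + 1)/(g - 1)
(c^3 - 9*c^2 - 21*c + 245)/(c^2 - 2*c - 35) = c - 7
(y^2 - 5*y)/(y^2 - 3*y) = (y - 5)/(y - 3)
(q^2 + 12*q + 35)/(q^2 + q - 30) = (q^2 + 12*q + 35)/(q^2 + q - 30)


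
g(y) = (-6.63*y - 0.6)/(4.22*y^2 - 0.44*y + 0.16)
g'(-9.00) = 0.02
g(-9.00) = 0.17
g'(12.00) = 0.01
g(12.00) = -0.13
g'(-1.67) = 0.43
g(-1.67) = 0.83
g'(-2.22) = 0.26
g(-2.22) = 0.64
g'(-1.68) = 0.42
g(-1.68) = 0.82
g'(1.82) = 0.57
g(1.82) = -0.95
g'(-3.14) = 0.14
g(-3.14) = 0.47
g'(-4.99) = 0.06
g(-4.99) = 0.30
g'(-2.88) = 0.16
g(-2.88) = 0.51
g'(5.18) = 0.06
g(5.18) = -0.31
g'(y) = (0.44 - 8.44*y)*(-6.63*y - 0.6)/(4.22*y^2 - 0.44*y + 0.16)^2 - 6.63/(4.22*y^2 - 0.44*y + 0.16)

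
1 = 1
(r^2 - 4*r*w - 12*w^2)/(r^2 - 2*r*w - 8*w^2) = (r - 6*w)/(r - 4*w)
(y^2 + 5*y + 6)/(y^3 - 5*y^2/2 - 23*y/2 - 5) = 2*(y + 3)/(2*y^2 - 9*y - 5)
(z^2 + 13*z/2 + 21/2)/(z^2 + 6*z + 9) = (z + 7/2)/(z + 3)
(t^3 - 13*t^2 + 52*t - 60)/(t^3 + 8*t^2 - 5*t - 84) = (t^3 - 13*t^2 + 52*t - 60)/(t^3 + 8*t^2 - 5*t - 84)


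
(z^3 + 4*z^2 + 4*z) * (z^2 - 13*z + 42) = z^5 - 9*z^4 - 6*z^3 + 116*z^2 + 168*z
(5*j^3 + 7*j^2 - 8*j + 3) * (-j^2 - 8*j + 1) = -5*j^5 - 47*j^4 - 43*j^3 + 68*j^2 - 32*j + 3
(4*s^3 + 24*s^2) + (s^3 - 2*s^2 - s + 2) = 5*s^3 + 22*s^2 - s + 2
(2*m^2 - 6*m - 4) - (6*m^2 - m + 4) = -4*m^2 - 5*m - 8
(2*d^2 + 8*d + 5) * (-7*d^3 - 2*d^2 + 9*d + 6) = -14*d^5 - 60*d^4 - 33*d^3 + 74*d^2 + 93*d + 30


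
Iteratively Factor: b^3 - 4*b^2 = (b)*(b^2 - 4*b) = b^2*(b - 4)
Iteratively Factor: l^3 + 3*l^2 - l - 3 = (l - 1)*(l^2 + 4*l + 3) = (l - 1)*(l + 1)*(l + 3)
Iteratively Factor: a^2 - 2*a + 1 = (a - 1)*(a - 1)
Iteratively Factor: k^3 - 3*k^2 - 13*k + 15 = (k - 5)*(k^2 + 2*k - 3) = (k - 5)*(k - 1)*(k + 3)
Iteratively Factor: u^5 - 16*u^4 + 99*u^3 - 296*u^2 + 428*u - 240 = (u - 4)*(u^4 - 12*u^3 + 51*u^2 - 92*u + 60) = (u - 4)*(u - 3)*(u^3 - 9*u^2 + 24*u - 20) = (u - 4)*(u - 3)*(u - 2)*(u^2 - 7*u + 10) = (u - 5)*(u - 4)*(u - 3)*(u - 2)*(u - 2)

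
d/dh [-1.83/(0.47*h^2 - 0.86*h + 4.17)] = (1.7202*h - 1.5738)/(0.47*h^2 - 0.86*h + 4.17)^2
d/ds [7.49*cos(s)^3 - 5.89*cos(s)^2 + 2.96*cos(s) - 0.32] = (-22.47*cos(s)^2 + 11.78*cos(s) - 2.96)*sin(s)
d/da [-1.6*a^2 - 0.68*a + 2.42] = -3.2*a - 0.68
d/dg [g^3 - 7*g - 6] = 3*g^2 - 7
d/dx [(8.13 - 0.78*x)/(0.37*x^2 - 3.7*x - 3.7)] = (0.2886*x^2 - 6.0162*x + 32.967)/(0.1369*x^4 - 2.738*x^3 + 10.952*x^2 + 27.38*x + 13.69)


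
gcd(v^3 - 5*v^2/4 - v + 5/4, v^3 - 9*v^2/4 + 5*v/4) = v^2 - 9*v/4 + 5/4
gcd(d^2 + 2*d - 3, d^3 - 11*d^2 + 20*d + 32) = 1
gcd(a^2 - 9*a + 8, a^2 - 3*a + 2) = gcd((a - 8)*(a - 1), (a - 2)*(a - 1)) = a - 1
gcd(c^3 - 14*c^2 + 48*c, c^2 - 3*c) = c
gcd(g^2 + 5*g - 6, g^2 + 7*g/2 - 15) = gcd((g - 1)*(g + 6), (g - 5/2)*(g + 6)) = g + 6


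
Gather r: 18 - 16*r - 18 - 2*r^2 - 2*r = -2*r^2 - 18*r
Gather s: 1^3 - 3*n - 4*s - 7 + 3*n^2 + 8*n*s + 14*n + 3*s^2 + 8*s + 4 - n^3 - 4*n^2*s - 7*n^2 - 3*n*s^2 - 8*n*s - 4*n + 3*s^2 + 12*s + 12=-n^3 - 4*n^2 + 7*n + s^2*(6 - 3*n) + s*(16 - 4*n^2) + 10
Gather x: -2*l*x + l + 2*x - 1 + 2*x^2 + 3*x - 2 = l + 2*x^2 + x*(5 - 2*l) - 3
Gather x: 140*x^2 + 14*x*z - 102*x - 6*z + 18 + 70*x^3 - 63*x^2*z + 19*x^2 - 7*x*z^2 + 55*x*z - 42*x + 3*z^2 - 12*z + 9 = 70*x^3 + x^2*(159 - 63*z) + x*(-7*z^2 + 69*z - 144) + 3*z^2 - 18*z + 27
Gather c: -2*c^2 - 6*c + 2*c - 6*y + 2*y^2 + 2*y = -2*c^2 - 4*c + 2*y^2 - 4*y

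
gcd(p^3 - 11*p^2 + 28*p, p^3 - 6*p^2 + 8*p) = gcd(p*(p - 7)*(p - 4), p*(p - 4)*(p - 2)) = p^2 - 4*p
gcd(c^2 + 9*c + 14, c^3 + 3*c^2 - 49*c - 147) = c + 7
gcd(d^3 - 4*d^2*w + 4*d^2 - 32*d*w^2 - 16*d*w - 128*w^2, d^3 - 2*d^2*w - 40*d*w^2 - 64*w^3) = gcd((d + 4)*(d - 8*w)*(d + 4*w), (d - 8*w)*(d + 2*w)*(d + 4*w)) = -d^2 + 4*d*w + 32*w^2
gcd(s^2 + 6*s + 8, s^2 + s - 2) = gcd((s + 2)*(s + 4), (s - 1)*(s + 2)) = s + 2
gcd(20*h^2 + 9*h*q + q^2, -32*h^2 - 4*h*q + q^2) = 4*h + q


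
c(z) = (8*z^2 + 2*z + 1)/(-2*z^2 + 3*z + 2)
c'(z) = (4*z - 3)*(8*z^2 + 2*z + 1)/(-2*z^2 + 3*z + 2)^2 + (16*z + 2)/(-2*z^2 + 3*z + 2)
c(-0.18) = 0.64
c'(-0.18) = -2.35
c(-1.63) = -2.32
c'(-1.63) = 0.25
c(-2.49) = -2.55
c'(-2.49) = 0.27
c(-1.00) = -2.33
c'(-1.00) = -0.78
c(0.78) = 2.38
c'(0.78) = 4.73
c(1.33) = 7.26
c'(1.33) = 16.37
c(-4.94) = -3.02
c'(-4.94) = 0.13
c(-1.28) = -2.26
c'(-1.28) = 0.03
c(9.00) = -5.02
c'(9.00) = 0.15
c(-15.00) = -3.59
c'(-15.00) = 0.02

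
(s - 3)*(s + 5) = s^2 + 2*s - 15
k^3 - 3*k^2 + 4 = (k - 2)^2*(k + 1)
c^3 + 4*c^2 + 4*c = c*(c + 2)^2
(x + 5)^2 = x^2 + 10*x + 25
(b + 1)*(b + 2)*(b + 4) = b^3 + 7*b^2 + 14*b + 8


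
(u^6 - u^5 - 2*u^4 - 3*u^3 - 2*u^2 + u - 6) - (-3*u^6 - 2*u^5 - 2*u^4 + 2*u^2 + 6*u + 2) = 4*u^6 + u^5 - 3*u^3 - 4*u^2 - 5*u - 8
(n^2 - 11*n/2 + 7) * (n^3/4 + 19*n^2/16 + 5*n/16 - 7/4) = n^5/4 - 3*n^4/16 - 143*n^3/32 + 155*n^2/32 + 189*n/16 - 49/4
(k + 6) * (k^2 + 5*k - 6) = k^3 + 11*k^2 + 24*k - 36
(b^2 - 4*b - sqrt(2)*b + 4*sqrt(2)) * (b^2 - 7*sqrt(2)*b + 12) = b^4 - 8*sqrt(2)*b^3 - 4*b^3 + 26*b^2 + 32*sqrt(2)*b^2 - 104*b - 12*sqrt(2)*b + 48*sqrt(2)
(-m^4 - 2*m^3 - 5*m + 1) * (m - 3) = -m^5 + m^4 + 6*m^3 - 5*m^2 + 16*m - 3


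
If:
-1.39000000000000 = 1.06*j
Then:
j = -1.31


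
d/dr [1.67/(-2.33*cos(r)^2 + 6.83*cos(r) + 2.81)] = (11.4061 - 7.7822*cos(r))*sin(r)/(-2.33*cos(r)^2 + 6.83*cos(r) + 2.81)^2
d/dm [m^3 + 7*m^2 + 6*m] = 3*m^2 + 14*m + 6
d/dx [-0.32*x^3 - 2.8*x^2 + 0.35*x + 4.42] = -0.96*x^2 - 5.6*x + 0.35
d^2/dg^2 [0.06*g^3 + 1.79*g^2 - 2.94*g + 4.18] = 0.36*g + 3.58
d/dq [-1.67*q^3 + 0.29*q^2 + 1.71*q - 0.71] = -5.01*q^2 + 0.58*q + 1.71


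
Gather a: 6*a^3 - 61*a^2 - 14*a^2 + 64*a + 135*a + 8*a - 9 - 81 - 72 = 6*a^3 - 75*a^2 + 207*a - 162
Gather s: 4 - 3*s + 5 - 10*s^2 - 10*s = -10*s^2 - 13*s + 9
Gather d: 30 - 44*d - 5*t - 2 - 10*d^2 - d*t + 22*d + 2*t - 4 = -10*d^2 + d*(-t - 22) - 3*t + 24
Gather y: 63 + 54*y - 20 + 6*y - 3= 60*y + 40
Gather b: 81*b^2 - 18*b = 81*b^2 - 18*b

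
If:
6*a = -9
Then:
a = -3/2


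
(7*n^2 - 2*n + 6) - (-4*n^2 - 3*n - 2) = 11*n^2 + n + 8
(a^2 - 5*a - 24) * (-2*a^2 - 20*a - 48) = -2*a^4 - 10*a^3 + 100*a^2 + 720*a + 1152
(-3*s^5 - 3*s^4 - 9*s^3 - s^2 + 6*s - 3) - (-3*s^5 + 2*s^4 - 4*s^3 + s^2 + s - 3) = -5*s^4 - 5*s^3 - 2*s^2 + 5*s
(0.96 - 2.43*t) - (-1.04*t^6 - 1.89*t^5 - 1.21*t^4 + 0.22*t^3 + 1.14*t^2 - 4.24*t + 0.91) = 1.04*t^6 + 1.89*t^5 + 1.21*t^4 - 0.22*t^3 - 1.14*t^2 + 1.81*t + 0.0499999999999999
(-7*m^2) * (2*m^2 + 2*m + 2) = -14*m^4 - 14*m^3 - 14*m^2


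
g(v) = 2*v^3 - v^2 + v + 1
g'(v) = 6*v^2 - 2*v + 1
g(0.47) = 1.46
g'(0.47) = 1.39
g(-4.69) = -232.01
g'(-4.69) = 142.36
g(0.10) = 1.09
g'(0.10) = 0.86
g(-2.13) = -24.99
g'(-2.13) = 32.48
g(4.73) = 195.00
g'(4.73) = 125.78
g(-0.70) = -0.88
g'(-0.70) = 5.34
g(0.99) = 2.95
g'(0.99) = 4.90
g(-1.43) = -8.32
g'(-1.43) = 16.13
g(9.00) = 1387.00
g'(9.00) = 469.00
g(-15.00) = -6989.00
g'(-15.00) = 1381.00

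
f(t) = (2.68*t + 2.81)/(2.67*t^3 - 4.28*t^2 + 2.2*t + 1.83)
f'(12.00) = -0.00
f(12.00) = 0.01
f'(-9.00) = 0.00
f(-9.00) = 0.01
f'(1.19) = -1.49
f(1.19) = 2.08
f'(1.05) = -0.75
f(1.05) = 2.24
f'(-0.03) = -0.65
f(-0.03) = 1.55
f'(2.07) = -0.91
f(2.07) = 0.71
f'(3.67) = -0.11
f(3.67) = 0.15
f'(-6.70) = 0.00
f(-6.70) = 0.02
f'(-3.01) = 0.02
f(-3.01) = 0.05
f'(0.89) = 0.25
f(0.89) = 2.28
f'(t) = (2.68*t + 2.81)*(-8.01*t^2 + 8.56*t - 2.2)/(2.67*t^3 - 4.28*t^2 + 2.2*t + 1.83)^2 + 2.68/(2.67*t^3 - 4.28*t^2 + 2.2*t + 1.83) = (-14.3112*t^3 - 11.0377*t^2 + 24.0536*t - 1.2776)/(7.1289*t^6 - 22.8552*t^5 + 30.0664*t^4 - 9.0598*t^3 - 10.8248*t^2 + 8.052*t + 3.3489)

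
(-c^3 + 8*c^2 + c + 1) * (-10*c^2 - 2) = 10*c^5 - 80*c^4 - 8*c^3 - 26*c^2 - 2*c - 2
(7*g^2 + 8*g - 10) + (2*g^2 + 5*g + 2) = 9*g^2 + 13*g - 8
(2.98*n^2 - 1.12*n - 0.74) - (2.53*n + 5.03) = 2.98*n^2 - 3.65*n - 5.77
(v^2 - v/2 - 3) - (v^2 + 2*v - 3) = -5*v/2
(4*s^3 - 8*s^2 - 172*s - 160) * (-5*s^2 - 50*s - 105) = -20*s^5 - 160*s^4 + 840*s^3 + 10240*s^2 + 26060*s + 16800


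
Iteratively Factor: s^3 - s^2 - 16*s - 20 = (s + 2)*(s^2 - 3*s - 10) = (s - 5)*(s + 2)*(s + 2)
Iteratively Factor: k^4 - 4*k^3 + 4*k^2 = (k - 2)*(k^3 - 2*k^2) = (k - 2)^2*(k^2) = k*(k - 2)^2*(k)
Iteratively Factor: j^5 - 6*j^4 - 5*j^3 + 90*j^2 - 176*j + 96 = (j - 4)*(j^4 - 2*j^3 - 13*j^2 + 38*j - 24) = (j - 4)*(j - 2)*(j^3 - 13*j + 12) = (j - 4)*(j - 3)*(j - 2)*(j^2 + 3*j - 4) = (j - 4)*(j - 3)*(j - 2)*(j - 1)*(j + 4)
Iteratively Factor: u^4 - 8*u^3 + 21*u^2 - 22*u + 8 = (u - 1)*(u^3 - 7*u^2 + 14*u - 8) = (u - 2)*(u - 1)*(u^2 - 5*u + 4) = (u - 4)*(u - 2)*(u - 1)*(u - 1)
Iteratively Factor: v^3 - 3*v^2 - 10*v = (v)*(v^2 - 3*v - 10) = v*(v - 5)*(v + 2)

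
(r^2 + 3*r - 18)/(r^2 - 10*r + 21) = (r + 6)/(r - 7)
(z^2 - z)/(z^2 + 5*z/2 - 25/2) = 2*z*(z - 1)/(2*z^2 + 5*z - 25)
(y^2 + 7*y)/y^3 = (y + 7)/y^2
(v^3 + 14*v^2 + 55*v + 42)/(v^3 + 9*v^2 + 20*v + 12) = (v + 7)/(v + 2)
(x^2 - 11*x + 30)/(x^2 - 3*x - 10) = (x - 6)/(x + 2)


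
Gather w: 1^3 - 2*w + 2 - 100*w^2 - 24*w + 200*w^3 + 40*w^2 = 200*w^3 - 60*w^2 - 26*w + 3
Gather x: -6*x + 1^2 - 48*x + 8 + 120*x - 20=66*x - 11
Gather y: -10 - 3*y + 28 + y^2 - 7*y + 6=y^2 - 10*y + 24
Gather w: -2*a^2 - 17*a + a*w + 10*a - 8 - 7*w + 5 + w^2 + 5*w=-2*a^2 - 7*a + w^2 + w*(a - 2) - 3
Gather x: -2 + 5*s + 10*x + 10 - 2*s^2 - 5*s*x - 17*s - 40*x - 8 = -2*s^2 - 12*s + x*(-5*s - 30)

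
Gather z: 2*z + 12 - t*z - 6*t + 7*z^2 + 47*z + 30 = -6*t + 7*z^2 + z*(49 - t) + 42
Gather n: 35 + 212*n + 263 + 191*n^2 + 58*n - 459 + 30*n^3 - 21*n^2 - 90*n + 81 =30*n^3 + 170*n^2 + 180*n - 80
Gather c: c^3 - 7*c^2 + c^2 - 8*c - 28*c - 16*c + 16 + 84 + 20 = c^3 - 6*c^2 - 52*c + 120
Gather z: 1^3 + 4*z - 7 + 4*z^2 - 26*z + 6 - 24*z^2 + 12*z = -20*z^2 - 10*z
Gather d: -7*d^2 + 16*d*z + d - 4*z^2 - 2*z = -7*d^2 + d*(16*z + 1) - 4*z^2 - 2*z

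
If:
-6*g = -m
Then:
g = m/6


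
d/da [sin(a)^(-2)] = -2*cos(a)/sin(a)^3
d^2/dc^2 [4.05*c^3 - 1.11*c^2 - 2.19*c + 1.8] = 24.3*c - 2.22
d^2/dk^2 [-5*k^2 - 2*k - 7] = -10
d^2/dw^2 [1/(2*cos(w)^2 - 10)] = (-2*sin(w)^4 + 11*sin(w)^2 - 4)/(cos(w)^2 - 5)^3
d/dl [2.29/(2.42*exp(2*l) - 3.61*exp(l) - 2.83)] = (8.2669 - 11.0836*exp(l))*exp(l)/(-2.42*exp(2*l) + 3.61*exp(l) + 2.83)^2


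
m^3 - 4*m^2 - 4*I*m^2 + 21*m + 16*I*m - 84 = (m - 4)*(m - 7*I)*(m + 3*I)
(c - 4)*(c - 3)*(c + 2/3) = c^3 - 19*c^2/3 + 22*c/3 + 8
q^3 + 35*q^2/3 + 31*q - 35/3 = (q - 1/3)*(q + 5)*(q + 7)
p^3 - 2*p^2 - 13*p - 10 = (p - 5)*(p + 1)*(p + 2)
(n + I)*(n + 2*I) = n^2 + 3*I*n - 2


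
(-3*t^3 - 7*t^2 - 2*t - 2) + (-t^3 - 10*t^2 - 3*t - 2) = -4*t^3 - 17*t^2 - 5*t - 4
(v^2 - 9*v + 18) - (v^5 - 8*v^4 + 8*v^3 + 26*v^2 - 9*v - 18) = -v^5 + 8*v^4 - 8*v^3 - 25*v^2 + 36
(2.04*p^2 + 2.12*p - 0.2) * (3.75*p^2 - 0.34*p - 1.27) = 7.65*p^4 + 7.2564*p^3 - 4.0616*p^2 - 2.6244*p + 0.254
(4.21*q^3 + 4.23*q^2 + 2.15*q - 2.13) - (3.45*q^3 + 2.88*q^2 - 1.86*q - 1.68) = 0.76*q^3 + 1.35*q^2 + 4.01*q - 0.45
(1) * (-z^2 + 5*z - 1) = -z^2 + 5*z - 1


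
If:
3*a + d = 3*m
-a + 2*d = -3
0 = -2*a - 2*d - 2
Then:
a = 1/3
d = -4/3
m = -1/9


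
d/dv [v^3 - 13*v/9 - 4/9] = 3*v^2 - 13/9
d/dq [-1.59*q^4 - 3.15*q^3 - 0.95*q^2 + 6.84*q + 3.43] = -6.36*q^3 - 9.45*q^2 - 1.9*q + 6.84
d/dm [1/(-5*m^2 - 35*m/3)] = 3*(6*m + 7)/(5*m^2*(3*m + 7)^2)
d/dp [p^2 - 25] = 2*p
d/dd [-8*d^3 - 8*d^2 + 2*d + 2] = -24*d^2 - 16*d + 2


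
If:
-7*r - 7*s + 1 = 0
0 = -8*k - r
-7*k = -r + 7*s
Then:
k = -1/71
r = 8/71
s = 15/497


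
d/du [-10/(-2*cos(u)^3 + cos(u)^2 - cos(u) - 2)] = 10*(6*cos(u)^2 - 2*cos(u) + 1)*sin(u)/(2*cos(u)^3 - cos(u)^2 + cos(u) + 2)^2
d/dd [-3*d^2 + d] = 1 - 6*d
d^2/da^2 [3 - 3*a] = 0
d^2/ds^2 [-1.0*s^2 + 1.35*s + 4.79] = -2.00000000000000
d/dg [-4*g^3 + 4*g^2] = 4*g*(2 - 3*g)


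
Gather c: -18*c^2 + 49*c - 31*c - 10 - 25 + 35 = -18*c^2 + 18*c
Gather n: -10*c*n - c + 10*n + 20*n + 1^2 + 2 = -c + n*(30 - 10*c) + 3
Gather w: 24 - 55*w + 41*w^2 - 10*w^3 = -10*w^3 + 41*w^2 - 55*w + 24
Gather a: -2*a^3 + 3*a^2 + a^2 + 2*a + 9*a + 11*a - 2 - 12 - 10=-2*a^3 + 4*a^2 + 22*a - 24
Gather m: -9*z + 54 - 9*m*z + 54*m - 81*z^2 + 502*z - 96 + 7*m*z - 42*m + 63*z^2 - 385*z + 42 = m*(12 - 2*z) - 18*z^2 + 108*z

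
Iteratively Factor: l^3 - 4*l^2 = (l - 4)*(l^2) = l*(l - 4)*(l)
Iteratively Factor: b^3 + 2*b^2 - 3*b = (b)*(b^2 + 2*b - 3) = b*(b + 3)*(b - 1)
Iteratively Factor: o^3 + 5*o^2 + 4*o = (o + 1)*(o^2 + 4*o) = (o + 1)*(o + 4)*(o)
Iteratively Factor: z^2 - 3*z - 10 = (z - 5)*(z + 2)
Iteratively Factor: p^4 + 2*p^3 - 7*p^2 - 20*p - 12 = (p + 2)*(p^3 - 7*p - 6) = (p - 3)*(p + 2)*(p^2 + 3*p + 2) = (p - 3)*(p + 1)*(p + 2)*(p + 2)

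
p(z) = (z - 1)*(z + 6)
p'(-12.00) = -19.00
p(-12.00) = 78.00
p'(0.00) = 5.00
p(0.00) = -6.00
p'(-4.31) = -3.62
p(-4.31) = -8.97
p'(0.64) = 6.28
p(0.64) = -2.39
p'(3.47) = 11.94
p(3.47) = 23.39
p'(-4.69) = -4.38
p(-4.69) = -7.45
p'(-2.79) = -0.58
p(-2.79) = -12.17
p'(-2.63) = -0.26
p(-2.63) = -12.23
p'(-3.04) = -1.08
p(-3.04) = -11.96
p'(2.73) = 10.46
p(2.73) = 15.10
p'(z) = 2*z + 5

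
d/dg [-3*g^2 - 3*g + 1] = -6*g - 3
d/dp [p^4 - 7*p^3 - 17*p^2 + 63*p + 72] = 4*p^3 - 21*p^2 - 34*p + 63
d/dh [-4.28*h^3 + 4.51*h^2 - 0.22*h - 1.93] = -12.84*h^2 + 9.02*h - 0.22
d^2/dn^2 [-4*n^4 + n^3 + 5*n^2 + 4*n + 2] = -48*n^2 + 6*n + 10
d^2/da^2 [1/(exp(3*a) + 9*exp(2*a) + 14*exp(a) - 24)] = (2*(3*exp(2*a) + 18*exp(a) + 14)^2*exp(a) - (9*exp(2*a) + 36*exp(a) + 14)*(exp(3*a) + 9*exp(2*a) + 14*exp(a) - 24))*exp(a)/(exp(3*a) + 9*exp(2*a) + 14*exp(a) - 24)^3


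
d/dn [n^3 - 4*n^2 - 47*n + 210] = 3*n^2 - 8*n - 47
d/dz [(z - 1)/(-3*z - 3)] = -2/(3*(z + 1)^2)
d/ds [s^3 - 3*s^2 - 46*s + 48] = 3*s^2 - 6*s - 46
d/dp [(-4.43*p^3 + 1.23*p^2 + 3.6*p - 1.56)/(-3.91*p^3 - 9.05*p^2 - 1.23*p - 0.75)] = (44.9008*p^4 + 39.0498*p^3 + 22.7358*p^2 - 30.081*p - 4.6188)/(15.2881*p^6 + 70.771*p^5 + 91.5211*p^4 + 28.128*p^3 + 15.0879*p^2 + 1.845*p + 0.5625)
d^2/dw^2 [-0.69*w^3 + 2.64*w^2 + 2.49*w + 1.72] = 5.28 - 4.14*w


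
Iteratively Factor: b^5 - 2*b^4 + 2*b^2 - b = (b + 1)*(b^4 - 3*b^3 + 3*b^2 - b) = b*(b + 1)*(b^3 - 3*b^2 + 3*b - 1) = b*(b - 1)*(b + 1)*(b^2 - 2*b + 1) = b*(b - 1)^2*(b + 1)*(b - 1)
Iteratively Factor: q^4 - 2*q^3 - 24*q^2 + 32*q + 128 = (q + 2)*(q^3 - 4*q^2 - 16*q + 64) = (q + 2)*(q + 4)*(q^2 - 8*q + 16) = (q - 4)*(q + 2)*(q + 4)*(q - 4)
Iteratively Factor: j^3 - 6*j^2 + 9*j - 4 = (j - 4)*(j^2 - 2*j + 1) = (j - 4)*(j - 1)*(j - 1)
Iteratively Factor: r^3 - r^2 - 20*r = (r - 5)*(r^2 + 4*r) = (r - 5)*(r + 4)*(r)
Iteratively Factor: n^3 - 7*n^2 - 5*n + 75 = (n + 3)*(n^2 - 10*n + 25) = (n - 5)*(n + 3)*(n - 5)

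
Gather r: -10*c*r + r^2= -10*c*r + r^2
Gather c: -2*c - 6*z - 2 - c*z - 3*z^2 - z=c*(-z - 2) - 3*z^2 - 7*z - 2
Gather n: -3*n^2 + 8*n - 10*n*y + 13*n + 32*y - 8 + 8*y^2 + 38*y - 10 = -3*n^2 + n*(21 - 10*y) + 8*y^2 + 70*y - 18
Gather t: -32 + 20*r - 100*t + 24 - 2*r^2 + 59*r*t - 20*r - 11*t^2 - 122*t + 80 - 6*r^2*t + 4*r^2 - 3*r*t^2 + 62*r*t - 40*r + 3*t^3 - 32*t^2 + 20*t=2*r^2 - 40*r + 3*t^3 + t^2*(-3*r - 43) + t*(-6*r^2 + 121*r - 202) + 72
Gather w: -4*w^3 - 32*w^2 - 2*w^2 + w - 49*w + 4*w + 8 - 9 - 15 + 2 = -4*w^3 - 34*w^2 - 44*w - 14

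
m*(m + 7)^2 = m^3 + 14*m^2 + 49*m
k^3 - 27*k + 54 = (k - 3)^2*(k + 6)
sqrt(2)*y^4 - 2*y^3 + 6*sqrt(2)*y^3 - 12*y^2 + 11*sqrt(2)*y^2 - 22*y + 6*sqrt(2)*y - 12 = (y + 2)*(y + 3)*(y - sqrt(2))*(sqrt(2)*y + sqrt(2))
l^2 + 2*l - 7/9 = (l - 1/3)*(l + 7/3)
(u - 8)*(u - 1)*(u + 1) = u^3 - 8*u^2 - u + 8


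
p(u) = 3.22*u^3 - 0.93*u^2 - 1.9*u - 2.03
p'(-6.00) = 357.02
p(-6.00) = -719.63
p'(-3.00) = 90.62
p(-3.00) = -91.64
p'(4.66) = 199.21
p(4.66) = 294.77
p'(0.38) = -1.21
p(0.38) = -2.71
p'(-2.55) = 65.66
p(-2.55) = -56.62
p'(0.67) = 1.19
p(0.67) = -2.75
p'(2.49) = 53.36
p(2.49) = 37.18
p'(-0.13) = -1.49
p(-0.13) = -1.81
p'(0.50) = -0.42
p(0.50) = -2.81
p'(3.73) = 125.56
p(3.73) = 145.05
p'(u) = 9.66*u^2 - 1.86*u - 1.9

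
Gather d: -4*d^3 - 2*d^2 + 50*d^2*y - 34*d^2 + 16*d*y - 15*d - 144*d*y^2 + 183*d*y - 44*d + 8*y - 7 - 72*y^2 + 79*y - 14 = -4*d^3 + d^2*(50*y - 36) + d*(-144*y^2 + 199*y - 59) - 72*y^2 + 87*y - 21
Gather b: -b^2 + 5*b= -b^2 + 5*b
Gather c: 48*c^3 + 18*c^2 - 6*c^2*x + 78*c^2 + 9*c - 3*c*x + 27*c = 48*c^3 + c^2*(96 - 6*x) + c*(36 - 3*x)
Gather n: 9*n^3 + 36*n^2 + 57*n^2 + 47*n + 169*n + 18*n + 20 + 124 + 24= 9*n^3 + 93*n^2 + 234*n + 168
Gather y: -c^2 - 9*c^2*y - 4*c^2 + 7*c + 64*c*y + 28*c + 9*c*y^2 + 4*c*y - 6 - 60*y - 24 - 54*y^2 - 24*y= -5*c^2 + 35*c + y^2*(9*c - 54) + y*(-9*c^2 + 68*c - 84) - 30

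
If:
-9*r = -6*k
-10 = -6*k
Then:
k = 5/3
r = 10/9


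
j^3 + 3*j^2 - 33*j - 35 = (j - 5)*(j + 1)*(j + 7)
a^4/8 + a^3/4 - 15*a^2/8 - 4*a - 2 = (a/4 + 1)*(a/2 + 1/2)*(a - 4)*(a + 1)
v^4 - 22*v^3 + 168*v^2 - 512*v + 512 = (v - 8)^2*(v - 4)*(v - 2)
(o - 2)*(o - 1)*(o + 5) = o^3 + 2*o^2 - 13*o + 10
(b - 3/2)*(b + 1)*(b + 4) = b^3 + 7*b^2/2 - 7*b/2 - 6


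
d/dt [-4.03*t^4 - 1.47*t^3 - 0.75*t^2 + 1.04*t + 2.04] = -16.12*t^3 - 4.41*t^2 - 1.5*t + 1.04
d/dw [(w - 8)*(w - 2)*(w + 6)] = 3*w^2 - 8*w - 44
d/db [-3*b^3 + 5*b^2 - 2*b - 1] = -9*b^2 + 10*b - 2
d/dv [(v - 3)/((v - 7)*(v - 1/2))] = 4*(-v^2 + 6*v - 19)/(4*v^4 - 60*v^3 + 253*v^2 - 210*v + 49)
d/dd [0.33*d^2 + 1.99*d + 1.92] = 0.66*d + 1.99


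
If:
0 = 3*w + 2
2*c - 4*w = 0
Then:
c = -4/3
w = -2/3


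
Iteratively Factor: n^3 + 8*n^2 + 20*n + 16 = (n + 4)*(n^2 + 4*n + 4) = (n + 2)*(n + 4)*(n + 2)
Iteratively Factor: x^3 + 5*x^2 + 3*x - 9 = (x + 3)*(x^2 + 2*x - 3) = (x - 1)*(x + 3)*(x + 3)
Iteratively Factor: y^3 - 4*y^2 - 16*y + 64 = (y - 4)*(y^2 - 16) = (y - 4)^2*(y + 4)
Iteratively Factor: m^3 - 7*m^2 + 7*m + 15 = (m + 1)*(m^2 - 8*m + 15) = (m - 3)*(m + 1)*(m - 5)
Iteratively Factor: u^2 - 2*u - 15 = (u + 3)*(u - 5)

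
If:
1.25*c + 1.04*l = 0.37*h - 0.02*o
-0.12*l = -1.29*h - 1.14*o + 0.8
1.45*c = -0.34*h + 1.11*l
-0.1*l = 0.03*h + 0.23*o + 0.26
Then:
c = 0.06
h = 2.24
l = 0.76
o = -1.75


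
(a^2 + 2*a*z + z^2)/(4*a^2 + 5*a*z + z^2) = (a + z)/(4*a + z)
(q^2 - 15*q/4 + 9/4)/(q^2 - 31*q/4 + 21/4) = (q - 3)/(q - 7)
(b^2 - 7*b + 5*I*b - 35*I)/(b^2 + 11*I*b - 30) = (b - 7)/(b + 6*I)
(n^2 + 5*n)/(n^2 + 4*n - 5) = n/(n - 1)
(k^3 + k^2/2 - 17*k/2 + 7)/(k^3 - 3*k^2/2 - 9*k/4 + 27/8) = 4*(2*k^3 + k^2 - 17*k + 14)/(8*k^3 - 12*k^2 - 18*k + 27)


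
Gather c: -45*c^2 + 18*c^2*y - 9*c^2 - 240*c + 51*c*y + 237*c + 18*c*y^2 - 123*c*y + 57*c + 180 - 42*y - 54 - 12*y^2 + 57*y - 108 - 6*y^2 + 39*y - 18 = c^2*(18*y - 54) + c*(18*y^2 - 72*y + 54) - 18*y^2 + 54*y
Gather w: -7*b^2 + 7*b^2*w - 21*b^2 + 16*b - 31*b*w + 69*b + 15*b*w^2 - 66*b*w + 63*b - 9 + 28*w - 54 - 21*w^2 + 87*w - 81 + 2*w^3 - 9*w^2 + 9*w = -28*b^2 + 148*b + 2*w^3 + w^2*(15*b - 30) + w*(7*b^2 - 97*b + 124) - 144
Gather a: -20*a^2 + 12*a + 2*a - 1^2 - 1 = -20*a^2 + 14*a - 2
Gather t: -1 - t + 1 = -t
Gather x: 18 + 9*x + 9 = 9*x + 27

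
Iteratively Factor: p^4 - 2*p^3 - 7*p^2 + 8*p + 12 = (p + 1)*(p^3 - 3*p^2 - 4*p + 12) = (p - 2)*(p + 1)*(p^2 - p - 6) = (p - 2)*(p + 1)*(p + 2)*(p - 3)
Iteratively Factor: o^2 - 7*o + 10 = (o - 5)*(o - 2)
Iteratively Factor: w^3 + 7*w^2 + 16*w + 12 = (w + 2)*(w^2 + 5*w + 6) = (w + 2)*(w + 3)*(w + 2)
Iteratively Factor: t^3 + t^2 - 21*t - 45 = (t - 5)*(t^2 + 6*t + 9) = (t - 5)*(t + 3)*(t + 3)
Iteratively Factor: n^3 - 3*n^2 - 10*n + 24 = (n - 4)*(n^2 + n - 6) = (n - 4)*(n + 3)*(n - 2)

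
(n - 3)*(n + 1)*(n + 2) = n^3 - 7*n - 6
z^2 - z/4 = z*(z - 1/4)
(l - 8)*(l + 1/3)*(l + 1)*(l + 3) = l^4 - 11*l^3/3 - 91*l^2/3 - 101*l/3 - 8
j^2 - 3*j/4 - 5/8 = (j - 5/4)*(j + 1/2)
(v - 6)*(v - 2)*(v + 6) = v^3 - 2*v^2 - 36*v + 72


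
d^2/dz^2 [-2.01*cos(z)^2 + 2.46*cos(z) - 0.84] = -2.46*cos(z) + 4.02*cos(2*z)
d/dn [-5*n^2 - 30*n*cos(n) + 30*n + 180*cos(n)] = 30*n*sin(n) - 10*n - 180*sin(n) - 30*cos(n) + 30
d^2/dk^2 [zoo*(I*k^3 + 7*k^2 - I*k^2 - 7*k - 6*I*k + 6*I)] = nan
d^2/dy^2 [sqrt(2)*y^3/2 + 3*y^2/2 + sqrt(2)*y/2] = 3*sqrt(2)*y + 3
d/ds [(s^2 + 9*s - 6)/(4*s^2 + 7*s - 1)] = (-29*s^2 + 46*s + 33)/(16*s^4 + 56*s^3 + 41*s^2 - 14*s + 1)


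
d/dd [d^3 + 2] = 3*d^2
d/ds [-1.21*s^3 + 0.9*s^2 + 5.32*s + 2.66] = -3.63*s^2 + 1.8*s + 5.32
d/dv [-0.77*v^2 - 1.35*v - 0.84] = -1.54*v - 1.35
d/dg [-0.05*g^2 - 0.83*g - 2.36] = -0.1*g - 0.83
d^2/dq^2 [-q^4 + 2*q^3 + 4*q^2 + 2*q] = -12*q^2 + 12*q + 8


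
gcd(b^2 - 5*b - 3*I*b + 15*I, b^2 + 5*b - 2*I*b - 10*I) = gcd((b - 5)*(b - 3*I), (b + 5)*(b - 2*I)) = 1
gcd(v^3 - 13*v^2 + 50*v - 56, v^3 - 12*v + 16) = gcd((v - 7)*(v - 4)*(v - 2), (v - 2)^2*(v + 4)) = v - 2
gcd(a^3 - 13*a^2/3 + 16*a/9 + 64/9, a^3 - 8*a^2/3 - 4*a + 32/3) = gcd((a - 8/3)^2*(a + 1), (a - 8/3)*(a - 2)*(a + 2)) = a - 8/3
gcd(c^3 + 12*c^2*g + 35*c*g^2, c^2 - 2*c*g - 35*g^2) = c + 5*g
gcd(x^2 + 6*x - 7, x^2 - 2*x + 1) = x - 1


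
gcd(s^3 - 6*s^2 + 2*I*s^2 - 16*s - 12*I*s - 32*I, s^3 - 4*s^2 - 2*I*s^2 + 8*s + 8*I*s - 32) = s + 2*I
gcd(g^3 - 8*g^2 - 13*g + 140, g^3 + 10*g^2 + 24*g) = g + 4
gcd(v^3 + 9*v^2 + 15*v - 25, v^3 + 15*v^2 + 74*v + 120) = v + 5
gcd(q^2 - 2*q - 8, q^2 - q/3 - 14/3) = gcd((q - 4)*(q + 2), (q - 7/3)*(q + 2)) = q + 2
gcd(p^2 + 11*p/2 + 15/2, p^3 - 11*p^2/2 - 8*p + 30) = p + 5/2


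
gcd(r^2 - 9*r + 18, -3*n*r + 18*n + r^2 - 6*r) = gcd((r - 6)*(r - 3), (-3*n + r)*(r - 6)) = r - 6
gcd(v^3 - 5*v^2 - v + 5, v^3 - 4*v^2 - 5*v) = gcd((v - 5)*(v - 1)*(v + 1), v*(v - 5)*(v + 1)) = v^2 - 4*v - 5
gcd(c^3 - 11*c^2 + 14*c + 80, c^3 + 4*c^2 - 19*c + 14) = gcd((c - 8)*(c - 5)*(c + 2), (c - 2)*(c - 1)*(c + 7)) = 1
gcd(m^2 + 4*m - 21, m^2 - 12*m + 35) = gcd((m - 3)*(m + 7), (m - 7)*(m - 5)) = 1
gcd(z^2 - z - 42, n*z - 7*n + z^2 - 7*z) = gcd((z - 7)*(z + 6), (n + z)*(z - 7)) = z - 7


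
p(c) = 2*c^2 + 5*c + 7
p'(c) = 4*c + 5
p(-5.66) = 42.77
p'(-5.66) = -17.64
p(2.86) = 37.66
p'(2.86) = 16.44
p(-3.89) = 17.81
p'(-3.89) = -10.56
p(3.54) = 49.76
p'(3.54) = 19.16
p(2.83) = 37.17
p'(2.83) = 16.32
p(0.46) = 9.72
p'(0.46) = 6.84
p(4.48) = 69.54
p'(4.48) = 22.92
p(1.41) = 18.03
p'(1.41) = 10.64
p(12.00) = 355.00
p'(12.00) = 53.00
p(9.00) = 214.00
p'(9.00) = 41.00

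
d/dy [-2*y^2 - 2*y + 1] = -4*y - 2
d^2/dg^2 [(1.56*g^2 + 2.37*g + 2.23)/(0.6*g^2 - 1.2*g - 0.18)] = (3.9528*g^3 + 5.82768*g^2 - 8.09784*g + 5.981328)/(0.216*g^6 - 1.296*g^5 + 2.3976*g^4 - 0.9504*g^3 - 0.71928*g^2 - 0.11664*g - 0.005832)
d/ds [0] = 0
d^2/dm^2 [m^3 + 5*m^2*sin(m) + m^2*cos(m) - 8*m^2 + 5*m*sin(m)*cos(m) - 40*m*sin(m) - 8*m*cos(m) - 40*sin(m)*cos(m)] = -5*m^2*sin(m) - m^2*cos(m) + 36*m*sin(m) - 10*m*sin(2*m) + 28*m*cos(m) + 6*m + 26*sin(m) + 80*sin(2*m) - 78*cos(m) + 10*cos(2*m) - 16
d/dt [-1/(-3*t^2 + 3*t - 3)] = (1 - 2*t)/(3*(t^2 - t + 1)^2)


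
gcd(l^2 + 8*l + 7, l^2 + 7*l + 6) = l + 1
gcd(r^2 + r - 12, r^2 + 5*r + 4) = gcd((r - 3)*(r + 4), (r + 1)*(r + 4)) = r + 4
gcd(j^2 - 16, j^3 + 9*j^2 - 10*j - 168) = j - 4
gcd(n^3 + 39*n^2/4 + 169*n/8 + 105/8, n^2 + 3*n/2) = n + 3/2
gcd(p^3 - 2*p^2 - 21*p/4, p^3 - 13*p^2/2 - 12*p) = p^2 + 3*p/2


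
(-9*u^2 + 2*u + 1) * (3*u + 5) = -27*u^3 - 39*u^2 + 13*u + 5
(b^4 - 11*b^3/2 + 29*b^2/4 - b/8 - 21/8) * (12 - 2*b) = -2*b^5 + 23*b^4 - 161*b^3/2 + 349*b^2/4 + 15*b/4 - 63/2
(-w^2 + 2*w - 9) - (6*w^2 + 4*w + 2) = -7*w^2 - 2*w - 11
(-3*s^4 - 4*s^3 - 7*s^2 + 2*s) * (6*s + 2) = -18*s^5 - 30*s^4 - 50*s^3 - 2*s^2 + 4*s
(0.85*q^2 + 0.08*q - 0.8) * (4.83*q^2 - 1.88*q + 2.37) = 4.1055*q^4 - 1.2116*q^3 - 1.9999*q^2 + 1.6936*q - 1.896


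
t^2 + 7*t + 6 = (t + 1)*(t + 6)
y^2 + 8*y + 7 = (y + 1)*(y + 7)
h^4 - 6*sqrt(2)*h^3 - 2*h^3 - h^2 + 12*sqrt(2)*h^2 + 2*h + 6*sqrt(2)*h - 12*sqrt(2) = (h - 2)*(h - 1)*(h + 1)*(h - 6*sqrt(2))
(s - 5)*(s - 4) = s^2 - 9*s + 20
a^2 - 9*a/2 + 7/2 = (a - 7/2)*(a - 1)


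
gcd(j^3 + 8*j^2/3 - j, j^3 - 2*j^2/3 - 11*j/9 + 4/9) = j - 1/3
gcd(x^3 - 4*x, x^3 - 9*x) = x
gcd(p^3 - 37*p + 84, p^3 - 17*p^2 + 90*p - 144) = p - 3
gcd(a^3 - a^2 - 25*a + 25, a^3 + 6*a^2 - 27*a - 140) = a - 5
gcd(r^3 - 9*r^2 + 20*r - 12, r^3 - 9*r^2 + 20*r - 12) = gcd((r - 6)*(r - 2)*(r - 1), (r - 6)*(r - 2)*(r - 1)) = r^3 - 9*r^2 + 20*r - 12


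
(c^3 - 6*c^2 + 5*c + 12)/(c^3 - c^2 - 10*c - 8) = (c - 3)/(c + 2)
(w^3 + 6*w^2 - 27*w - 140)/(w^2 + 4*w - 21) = (w^2 - w - 20)/(w - 3)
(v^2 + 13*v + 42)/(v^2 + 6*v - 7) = (v + 6)/(v - 1)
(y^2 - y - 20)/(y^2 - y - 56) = (-y^2 + y + 20)/(-y^2 + y + 56)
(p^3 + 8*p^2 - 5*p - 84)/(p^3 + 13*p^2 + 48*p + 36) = (p^3 + 8*p^2 - 5*p - 84)/(p^3 + 13*p^2 + 48*p + 36)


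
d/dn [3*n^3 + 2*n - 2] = 9*n^2 + 2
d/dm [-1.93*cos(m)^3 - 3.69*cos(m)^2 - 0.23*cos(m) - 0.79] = (5.79*cos(m)^2 + 7.38*cos(m) + 0.23)*sin(m)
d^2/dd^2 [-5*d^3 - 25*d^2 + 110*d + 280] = -30*d - 50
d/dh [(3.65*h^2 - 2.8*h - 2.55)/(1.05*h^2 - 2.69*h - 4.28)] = (-6.8785*h^2 - 25.889*h + 5.1245)/(1.1025*h^4 - 5.649*h^3 - 1.7519*h^2 + 23.0264*h + 18.3184)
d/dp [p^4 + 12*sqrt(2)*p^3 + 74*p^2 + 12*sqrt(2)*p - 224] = 4*p^3 + 36*sqrt(2)*p^2 + 148*p + 12*sqrt(2)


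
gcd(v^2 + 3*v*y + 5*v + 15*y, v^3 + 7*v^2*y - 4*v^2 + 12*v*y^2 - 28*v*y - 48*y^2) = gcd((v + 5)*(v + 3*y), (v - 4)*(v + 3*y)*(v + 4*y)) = v + 3*y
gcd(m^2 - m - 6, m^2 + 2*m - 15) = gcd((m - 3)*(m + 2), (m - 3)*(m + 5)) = m - 3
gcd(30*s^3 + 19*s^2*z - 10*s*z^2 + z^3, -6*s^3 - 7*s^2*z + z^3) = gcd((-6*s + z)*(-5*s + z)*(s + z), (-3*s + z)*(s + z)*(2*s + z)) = s + z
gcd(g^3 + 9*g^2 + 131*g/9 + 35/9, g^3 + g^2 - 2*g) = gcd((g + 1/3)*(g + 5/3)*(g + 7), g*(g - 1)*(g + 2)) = 1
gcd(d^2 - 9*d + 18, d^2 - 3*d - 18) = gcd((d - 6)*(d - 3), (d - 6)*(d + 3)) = d - 6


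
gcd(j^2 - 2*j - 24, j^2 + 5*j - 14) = 1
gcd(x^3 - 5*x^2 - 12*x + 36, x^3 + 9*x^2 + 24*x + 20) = 1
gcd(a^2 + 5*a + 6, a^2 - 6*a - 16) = a + 2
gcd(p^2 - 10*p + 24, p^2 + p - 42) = p - 6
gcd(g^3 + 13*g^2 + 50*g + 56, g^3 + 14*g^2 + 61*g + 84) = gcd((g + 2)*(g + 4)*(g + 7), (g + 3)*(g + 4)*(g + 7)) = g^2 + 11*g + 28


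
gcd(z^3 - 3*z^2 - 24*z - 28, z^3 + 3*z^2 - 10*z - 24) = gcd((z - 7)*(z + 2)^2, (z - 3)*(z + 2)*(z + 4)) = z + 2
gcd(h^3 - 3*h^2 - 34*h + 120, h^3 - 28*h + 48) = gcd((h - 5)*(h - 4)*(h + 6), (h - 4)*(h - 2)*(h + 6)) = h^2 + 2*h - 24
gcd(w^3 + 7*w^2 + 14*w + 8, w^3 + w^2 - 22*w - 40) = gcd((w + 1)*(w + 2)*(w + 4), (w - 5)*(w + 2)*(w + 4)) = w^2 + 6*w + 8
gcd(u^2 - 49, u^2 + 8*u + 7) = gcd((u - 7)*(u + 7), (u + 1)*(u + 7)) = u + 7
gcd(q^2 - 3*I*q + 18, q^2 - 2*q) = 1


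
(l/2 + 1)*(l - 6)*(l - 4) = l^3/2 - 4*l^2 + 2*l + 24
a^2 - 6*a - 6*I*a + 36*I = (a - 6)*(a - 6*I)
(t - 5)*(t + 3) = t^2 - 2*t - 15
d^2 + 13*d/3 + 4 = (d + 4/3)*(d + 3)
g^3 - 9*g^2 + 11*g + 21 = (g - 7)*(g - 3)*(g + 1)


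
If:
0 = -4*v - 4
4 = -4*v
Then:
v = -1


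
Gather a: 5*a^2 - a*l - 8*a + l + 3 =5*a^2 + a*(-l - 8) + l + 3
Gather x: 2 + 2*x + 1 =2*x + 3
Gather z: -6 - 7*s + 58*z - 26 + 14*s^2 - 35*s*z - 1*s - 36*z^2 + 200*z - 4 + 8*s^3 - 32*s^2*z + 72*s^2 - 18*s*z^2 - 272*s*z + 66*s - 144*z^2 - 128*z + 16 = 8*s^3 + 86*s^2 + 58*s + z^2*(-18*s - 180) + z*(-32*s^2 - 307*s + 130) - 20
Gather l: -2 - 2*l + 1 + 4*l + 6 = 2*l + 5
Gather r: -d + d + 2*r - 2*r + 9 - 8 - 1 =0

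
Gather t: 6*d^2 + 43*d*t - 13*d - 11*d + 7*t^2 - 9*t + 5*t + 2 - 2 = 6*d^2 - 24*d + 7*t^2 + t*(43*d - 4)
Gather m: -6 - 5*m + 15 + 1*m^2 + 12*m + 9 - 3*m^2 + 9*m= -2*m^2 + 16*m + 18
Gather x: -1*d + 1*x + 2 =-d + x + 2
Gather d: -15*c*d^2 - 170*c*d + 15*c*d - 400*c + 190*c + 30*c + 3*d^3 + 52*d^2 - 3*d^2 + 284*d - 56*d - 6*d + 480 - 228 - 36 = -180*c + 3*d^3 + d^2*(49 - 15*c) + d*(222 - 155*c) + 216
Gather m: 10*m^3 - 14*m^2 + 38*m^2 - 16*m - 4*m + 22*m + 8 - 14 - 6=10*m^3 + 24*m^2 + 2*m - 12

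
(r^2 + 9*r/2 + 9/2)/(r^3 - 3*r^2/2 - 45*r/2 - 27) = 1/(r - 6)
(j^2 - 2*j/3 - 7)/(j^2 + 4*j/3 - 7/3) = (j - 3)/(j - 1)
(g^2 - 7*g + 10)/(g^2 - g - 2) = (g - 5)/(g + 1)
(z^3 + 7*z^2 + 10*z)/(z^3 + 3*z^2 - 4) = z*(z + 5)/(z^2 + z - 2)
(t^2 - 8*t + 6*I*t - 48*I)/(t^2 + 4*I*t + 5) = (t^2 + t*(-8 + 6*I) - 48*I)/(t^2 + 4*I*t + 5)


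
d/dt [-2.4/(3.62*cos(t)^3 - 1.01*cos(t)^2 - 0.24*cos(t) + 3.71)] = (-26.064*cos(t)^2 + 4.848*cos(t) + 0.576)*sin(t)/(3.62*cos(t)^3 - 1.01*cos(t)^2 - 0.24*cos(t) + 3.71)^2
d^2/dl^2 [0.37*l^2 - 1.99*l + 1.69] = 0.740000000000000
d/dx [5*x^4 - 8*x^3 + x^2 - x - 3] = 20*x^3 - 24*x^2 + 2*x - 1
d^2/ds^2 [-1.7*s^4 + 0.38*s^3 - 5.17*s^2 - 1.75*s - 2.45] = -20.4*s^2 + 2.28*s - 10.34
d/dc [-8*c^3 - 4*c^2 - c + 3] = -24*c^2 - 8*c - 1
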